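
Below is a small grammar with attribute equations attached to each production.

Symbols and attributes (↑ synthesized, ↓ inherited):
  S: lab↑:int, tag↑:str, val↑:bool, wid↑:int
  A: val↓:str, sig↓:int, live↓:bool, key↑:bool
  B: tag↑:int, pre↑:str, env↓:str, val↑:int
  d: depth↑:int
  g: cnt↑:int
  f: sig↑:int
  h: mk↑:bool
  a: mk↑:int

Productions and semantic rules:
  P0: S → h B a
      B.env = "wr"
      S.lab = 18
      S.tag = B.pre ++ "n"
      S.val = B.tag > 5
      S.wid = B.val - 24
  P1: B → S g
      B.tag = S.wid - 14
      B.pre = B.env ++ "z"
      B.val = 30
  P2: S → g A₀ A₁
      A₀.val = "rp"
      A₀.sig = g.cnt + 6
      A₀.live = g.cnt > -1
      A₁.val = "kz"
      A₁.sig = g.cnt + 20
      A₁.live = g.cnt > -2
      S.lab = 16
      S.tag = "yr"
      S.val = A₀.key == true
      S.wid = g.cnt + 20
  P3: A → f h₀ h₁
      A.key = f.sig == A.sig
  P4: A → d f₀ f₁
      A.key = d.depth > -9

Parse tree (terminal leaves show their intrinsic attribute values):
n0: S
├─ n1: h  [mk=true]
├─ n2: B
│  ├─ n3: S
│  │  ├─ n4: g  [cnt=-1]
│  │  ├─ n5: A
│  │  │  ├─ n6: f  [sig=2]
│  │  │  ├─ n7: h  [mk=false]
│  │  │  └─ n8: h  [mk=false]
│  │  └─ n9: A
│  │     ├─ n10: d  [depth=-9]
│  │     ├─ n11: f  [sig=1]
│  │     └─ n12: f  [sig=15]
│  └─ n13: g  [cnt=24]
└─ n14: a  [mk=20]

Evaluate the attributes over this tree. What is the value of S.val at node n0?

1. n1.mk = true  [terminal]
2. n2.env = "wr"  ["wr"]
3. n4.cnt = -1  [terminal]
4. n5.val = "rp"  ["rp"]
5. n5.sig = 5  [g.cnt + 6]
6. n5.live = false  [g.cnt > -1]
7. n6.sig = 2  [terminal]
8. n7.mk = false  [terminal]
9. n8.mk = false  [terminal]
10. n5.key = false  [f.sig == A.sig]
11. n9.val = "kz"  ["kz"]
12. n9.sig = 19  [g.cnt + 20]
13. n9.live = true  [g.cnt > -2]
14. n10.depth = -9  [terminal]
15. n11.sig = 1  [terminal]
16. n12.sig = 15  [terminal]
17. n9.key = false  [d.depth > -9]
18. n3.lab = 16  [16]
19. n3.tag = "yr"  ["yr"]
20. n3.val = false  [A₀.key == true]
21. n3.wid = 19  [g.cnt + 20]
22. n13.cnt = 24  [terminal]
23. n2.tag = 5  [S.wid - 14]
24. n2.pre = "wrz"  [B.env ++ "z"]
25. n2.val = 30  [30]
26. n14.mk = 20  [terminal]
27. n0.lab = 18  [18]
28. n0.tag = "wrzn"  [B.pre ++ "n"]
29. n0.val = false  [B.tag > 5]
30. n0.wid = 6  [B.val - 24]

false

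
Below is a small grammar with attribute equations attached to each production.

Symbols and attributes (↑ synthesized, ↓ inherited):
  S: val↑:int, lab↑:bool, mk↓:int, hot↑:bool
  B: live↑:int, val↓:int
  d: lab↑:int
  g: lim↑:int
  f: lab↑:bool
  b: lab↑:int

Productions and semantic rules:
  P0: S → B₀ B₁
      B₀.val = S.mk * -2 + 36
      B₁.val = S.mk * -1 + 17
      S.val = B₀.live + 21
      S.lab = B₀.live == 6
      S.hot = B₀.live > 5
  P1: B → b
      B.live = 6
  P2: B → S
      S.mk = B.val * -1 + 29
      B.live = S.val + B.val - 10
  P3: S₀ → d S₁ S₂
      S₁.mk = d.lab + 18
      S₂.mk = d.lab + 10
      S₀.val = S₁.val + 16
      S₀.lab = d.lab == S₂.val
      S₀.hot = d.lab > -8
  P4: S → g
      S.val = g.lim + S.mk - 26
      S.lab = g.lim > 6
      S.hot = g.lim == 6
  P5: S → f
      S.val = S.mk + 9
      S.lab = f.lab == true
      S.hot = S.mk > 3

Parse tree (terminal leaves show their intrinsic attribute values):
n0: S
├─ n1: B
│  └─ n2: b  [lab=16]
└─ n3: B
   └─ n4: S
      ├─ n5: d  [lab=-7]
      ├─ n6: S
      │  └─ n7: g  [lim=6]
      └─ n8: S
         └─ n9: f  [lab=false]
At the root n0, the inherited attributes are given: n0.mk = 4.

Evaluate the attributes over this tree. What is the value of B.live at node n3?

1. n0.mk = 4  [given at root]
2. n1.val = 28  [S.mk * -2 + 36]
3. n2.lab = 16  [terminal]
4. n1.live = 6  [6]
5. n3.val = 13  [S.mk * -1 + 17]
6. n4.mk = 16  [B.val * -1 + 29]
7. n5.lab = -7  [terminal]
8. n6.mk = 11  [d.lab + 18]
9. n7.lim = 6  [terminal]
10. n6.val = -9  [g.lim + S.mk - 26]
11. n6.lab = false  [g.lim > 6]
12. n6.hot = true  [g.lim == 6]
13. n8.mk = 3  [d.lab + 10]
14. n9.lab = false  [terminal]
15. n8.val = 12  [S.mk + 9]
16. n8.lab = false  [f.lab == true]
17. n8.hot = false  [S.mk > 3]
18. n4.val = 7  [S₁.val + 16]
19. n4.lab = false  [d.lab == S₂.val]
20. n4.hot = true  [d.lab > -8]
21. n3.live = 10  [S.val + B.val - 10]
22. n0.val = 27  [B₀.live + 21]
23. n0.lab = true  [B₀.live == 6]
24. n0.hot = true  [B₀.live > 5]

10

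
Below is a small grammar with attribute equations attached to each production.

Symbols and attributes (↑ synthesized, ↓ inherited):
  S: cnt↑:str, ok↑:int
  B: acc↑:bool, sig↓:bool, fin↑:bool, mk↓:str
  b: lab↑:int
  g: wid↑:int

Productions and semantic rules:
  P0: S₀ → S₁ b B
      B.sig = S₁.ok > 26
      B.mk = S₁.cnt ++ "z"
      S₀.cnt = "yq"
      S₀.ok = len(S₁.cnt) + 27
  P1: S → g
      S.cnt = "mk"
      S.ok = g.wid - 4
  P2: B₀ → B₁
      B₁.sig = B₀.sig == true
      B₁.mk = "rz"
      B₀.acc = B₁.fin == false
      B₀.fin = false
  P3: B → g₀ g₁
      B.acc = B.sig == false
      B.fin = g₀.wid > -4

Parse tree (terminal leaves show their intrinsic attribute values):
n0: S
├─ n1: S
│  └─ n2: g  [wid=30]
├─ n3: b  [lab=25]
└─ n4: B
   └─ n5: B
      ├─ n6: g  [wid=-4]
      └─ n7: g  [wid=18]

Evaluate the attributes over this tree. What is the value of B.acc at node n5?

true

1. n2.wid = 30  [terminal]
2. n1.cnt = "mk"  ["mk"]
3. n1.ok = 26  [g.wid - 4]
4. n3.lab = 25  [terminal]
5. n4.sig = false  [S₁.ok > 26]
6. n4.mk = "mkz"  [S₁.cnt ++ "z"]
7. n5.sig = false  [B₀.sig == true]
8. n5.mk = "rz"  ["rz"]
9. n6.wid = -4  [terminal]
10. n7.wid = 18  [terminal]
11. n5.acc = true  [B.sig == false]
12. n5.fin = false  [g₀.wid > -4]
13. n4.acc = true  [B₁.fin == false]
14. n4.fin = false  [false]
15. n0.cnt = "yq"  ["yq"]
16. n0.ok = 29  [len(S₁.cnt) + 27]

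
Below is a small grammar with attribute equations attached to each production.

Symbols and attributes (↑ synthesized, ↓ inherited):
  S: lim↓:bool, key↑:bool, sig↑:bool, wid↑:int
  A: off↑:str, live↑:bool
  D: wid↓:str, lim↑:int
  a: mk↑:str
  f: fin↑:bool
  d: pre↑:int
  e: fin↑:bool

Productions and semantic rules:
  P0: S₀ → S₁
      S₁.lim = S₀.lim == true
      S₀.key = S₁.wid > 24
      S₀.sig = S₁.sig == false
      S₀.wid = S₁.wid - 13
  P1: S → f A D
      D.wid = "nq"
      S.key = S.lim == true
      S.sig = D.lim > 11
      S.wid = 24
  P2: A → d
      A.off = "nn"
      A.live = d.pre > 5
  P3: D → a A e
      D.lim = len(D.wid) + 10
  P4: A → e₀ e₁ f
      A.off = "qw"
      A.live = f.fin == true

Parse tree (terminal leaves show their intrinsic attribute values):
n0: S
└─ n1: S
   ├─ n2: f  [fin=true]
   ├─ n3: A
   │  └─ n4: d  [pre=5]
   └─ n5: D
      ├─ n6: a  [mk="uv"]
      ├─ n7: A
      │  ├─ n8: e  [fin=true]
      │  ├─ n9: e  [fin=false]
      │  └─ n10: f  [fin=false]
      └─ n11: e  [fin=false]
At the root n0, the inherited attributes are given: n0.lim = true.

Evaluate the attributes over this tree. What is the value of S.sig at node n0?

1. n0.lim = true  [given at root]
2. n1.lim = true  [S₀.lim == true]
3. n2.fin = true  [terminal]
4. n4.pre = 5  [terminal]
5. n3.off = "nn"  ["nn"]
6. n3.live = false  [d.pre > 5]
7. n5.wid = "nq"  ["nq"]
8. n6.mk = "uv"  [terminal]
9. n8.fin = true  [terminal]
10. n9.fin = false  [terminal]
11. n10.fin = false  [terminal]
12. n7.off = "qw"  ["qw"]
13. n7.live = false  [f.fin == true]
14. n11.fin = false  [terminal]
15. n5.lim = 12  [len(D.wid) + 10]
16. n1.key = true  [S.lim == true]
17. n1.sig = true  [D.lim > 11]
18. n1.wid = 24  [24]
19. n0.key = false  [S₁.wid > 24]
20. n0.sig = false  [S₁.sig == false]
21. n0.wid = 11  [S₁.wid - 13]

false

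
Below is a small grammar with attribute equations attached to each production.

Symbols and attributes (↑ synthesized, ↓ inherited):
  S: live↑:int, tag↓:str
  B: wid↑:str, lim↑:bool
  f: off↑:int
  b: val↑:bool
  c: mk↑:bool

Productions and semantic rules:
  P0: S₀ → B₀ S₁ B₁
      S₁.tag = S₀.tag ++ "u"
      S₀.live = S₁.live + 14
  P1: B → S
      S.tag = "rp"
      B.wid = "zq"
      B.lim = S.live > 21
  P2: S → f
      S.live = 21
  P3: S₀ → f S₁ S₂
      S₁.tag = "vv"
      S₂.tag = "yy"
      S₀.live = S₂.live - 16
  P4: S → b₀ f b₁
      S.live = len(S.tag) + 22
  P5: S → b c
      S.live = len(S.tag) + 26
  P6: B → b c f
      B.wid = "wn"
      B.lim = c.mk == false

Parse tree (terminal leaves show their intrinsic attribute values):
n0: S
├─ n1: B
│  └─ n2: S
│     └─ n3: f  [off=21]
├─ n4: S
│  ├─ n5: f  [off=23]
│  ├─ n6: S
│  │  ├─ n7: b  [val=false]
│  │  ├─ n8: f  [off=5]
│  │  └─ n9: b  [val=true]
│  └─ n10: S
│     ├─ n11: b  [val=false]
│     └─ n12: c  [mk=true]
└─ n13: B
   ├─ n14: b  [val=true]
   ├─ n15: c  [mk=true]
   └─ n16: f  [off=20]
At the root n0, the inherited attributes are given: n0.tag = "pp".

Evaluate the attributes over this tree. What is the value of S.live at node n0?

1. n0.tag = "pp"  [given at root]
2. n2.tag = "rp"  ["rp"]
3. n3.off = 21  [terminal]
4. n2.live = 21  [21]
5. n1.wid = "zq"  ["zq"]
6. n1.lim = false  [S.live > 21]
7. n4.tag = "ppu"  [S₀.tag ++ "u"]
8. n5.off = 23  [terminal]
9. n6.tag = "vv"  ["vv"]
10. n7.val = false  [terminal]
11. n8.off = 5  [terminal]
12. n9.val = true  [terminal]
13. n6.live = 24  [len(S.tag) + 22]
14. n10.tag = "yy"  ["yy"]
15. n11.val = false  [terminal]
16. n12.mk = true  [terminal]
17. n10.live = 28  [len(S.tag) + 26]
18. n4.live = 12  [S₂.live - 16]
19. n14.val = true  [terminal]
20. n15.mk = true  [terminal]
21. n16.off = 20  [terminal]
22. n13.wid = "wn"  ["wn"]
23. n13.lim = false  [c.mk == false]
24. n0.live = 26  [S₁.live + 14]

26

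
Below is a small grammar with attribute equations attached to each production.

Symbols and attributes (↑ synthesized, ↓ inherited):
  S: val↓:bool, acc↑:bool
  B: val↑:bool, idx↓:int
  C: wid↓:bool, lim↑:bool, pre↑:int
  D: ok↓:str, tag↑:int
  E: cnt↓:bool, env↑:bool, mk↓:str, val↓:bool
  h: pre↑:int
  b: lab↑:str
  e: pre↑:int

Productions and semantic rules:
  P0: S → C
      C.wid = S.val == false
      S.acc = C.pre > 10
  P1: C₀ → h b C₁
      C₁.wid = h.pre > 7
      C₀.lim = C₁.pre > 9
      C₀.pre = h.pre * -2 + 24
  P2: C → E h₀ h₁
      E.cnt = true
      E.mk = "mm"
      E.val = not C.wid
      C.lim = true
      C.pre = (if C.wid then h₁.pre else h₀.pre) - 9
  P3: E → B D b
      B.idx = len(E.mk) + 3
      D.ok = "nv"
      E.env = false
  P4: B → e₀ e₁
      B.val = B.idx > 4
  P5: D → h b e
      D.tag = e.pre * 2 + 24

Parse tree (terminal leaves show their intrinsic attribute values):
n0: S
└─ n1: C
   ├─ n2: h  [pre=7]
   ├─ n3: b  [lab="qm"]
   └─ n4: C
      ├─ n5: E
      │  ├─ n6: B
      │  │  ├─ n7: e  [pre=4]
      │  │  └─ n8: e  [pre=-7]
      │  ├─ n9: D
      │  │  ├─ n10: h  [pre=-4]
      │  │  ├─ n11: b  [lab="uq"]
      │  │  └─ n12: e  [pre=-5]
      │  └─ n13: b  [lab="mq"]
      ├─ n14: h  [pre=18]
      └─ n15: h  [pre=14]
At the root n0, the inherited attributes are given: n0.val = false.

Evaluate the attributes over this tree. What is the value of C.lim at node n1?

false

1. n0.val = false  [given at root]
2. n1.wid = true  [S.val == false]
3. n2.pre = 7  [terminal]
4. n3.lab = "qm"  [terminal]
5. n4.wid = false  [h.pre > 7]
6. n5.cnt = true  [true]
7. n5.mk = "mm"  ["mm"]
8. n5.val = true  [not C.wid]
9. n6.idx = 5  [len(E.mk) + 3]
10. n7.pre = 4  [terminal]
11. n8.pre = -7  [terminal]
12. n6.val = true  [B.idx > 4]
13. n9.ok = "nv"  ["nv"]
14. n10.pre = -4  [terminal]
15. n11.lab = "uq"  [terminal]
16. n12.pre = -5  [terminal]
17. n9.tag = 14  [e.pre * 2 + 24]
18. n13.lab = "mq"  [terminal]
19. n5.env = false  [false]
20. n14.pre = 18  [terminal]
21. n15.pre = 14  [terminal]
22. n4.lim = true  [true]
23. n4.pre = 9  [(if C.wid then h₁.pre else h₀.pre) - 9]
24. n1.lim = false  [C₁.pre > 9]
25. n1.pre = 10  [h.pre * -2 + 24]
26. n0.acc = false  [C.pre > 10]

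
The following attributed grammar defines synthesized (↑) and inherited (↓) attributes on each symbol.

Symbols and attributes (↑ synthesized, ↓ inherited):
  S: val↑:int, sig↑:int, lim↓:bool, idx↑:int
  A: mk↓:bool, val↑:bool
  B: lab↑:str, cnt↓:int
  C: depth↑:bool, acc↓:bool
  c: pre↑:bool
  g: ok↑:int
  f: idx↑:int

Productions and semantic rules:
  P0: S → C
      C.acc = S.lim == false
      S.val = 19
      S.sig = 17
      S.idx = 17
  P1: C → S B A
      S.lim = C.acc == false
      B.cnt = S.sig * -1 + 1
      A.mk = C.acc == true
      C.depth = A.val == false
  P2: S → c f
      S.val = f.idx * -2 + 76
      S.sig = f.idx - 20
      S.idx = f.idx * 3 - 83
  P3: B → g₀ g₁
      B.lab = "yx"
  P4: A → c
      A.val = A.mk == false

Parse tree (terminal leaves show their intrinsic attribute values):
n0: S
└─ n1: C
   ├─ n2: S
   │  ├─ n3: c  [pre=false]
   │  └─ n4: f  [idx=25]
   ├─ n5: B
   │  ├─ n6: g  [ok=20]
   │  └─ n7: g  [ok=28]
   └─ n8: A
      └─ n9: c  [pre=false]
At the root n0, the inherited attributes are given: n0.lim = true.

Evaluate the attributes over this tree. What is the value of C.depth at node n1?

1. n0.lim = true  [given at root]
2. n1.acc = false  [S.lim == false]
3. n2.lim = true  [C.acc == false]
4. n3.pre = false  [terminal]
5. n4.idx = 25  [terminal]
6. n2.val = 26  [f.idx * -2 + 76]
7. n2.sig = 5  [f.idx - 20]
8. n2.idx = -8  [f.idx * 3 - 83]
9. n5.cnt = -4  [S.sig * -1 + 1]
10. n6.ok = 20  [terminal]
11. n7.ok = 28  [terminal]
12. n5.lab = "yx"  ["yx"]
13. n8.mk = false  [C.acc == true]
14. n9.pre = false  [terminal]
15. n8.val = true  [A.mk == false]
16. n1.depth = false  [A.val == false]
17. n0.val = 19  [19]
18. n0.sig = 17  [17]
19. n0.idx = 17  [17]

false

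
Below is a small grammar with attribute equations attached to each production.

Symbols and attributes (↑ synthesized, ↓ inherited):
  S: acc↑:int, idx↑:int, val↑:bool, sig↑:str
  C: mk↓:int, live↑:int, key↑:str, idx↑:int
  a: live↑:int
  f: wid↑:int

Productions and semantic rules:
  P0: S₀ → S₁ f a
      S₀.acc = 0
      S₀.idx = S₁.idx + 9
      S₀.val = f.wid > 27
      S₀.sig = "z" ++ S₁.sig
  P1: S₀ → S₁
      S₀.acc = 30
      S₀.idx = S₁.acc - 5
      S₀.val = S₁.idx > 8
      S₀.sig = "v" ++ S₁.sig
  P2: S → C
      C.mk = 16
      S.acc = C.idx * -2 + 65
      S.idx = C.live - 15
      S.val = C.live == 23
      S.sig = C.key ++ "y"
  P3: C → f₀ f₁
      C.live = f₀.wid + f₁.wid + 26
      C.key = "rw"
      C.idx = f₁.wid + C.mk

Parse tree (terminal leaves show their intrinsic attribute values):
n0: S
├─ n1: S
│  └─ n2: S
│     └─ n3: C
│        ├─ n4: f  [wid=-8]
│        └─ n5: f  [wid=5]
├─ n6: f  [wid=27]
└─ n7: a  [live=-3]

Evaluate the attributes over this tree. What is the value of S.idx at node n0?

27

1. n3.mk = 16  [16]
2. n4.wid = -8  [terminal]
3. n5.wid = 5  [terminal]
4. n3.live = 23  [f₀.wid + f₁.wid + 26]
5. n3.key = "rw"  ["rw"]
6. n3.idx = 21  [f₁.wid + C.mk]
7. n2.acc = 23  [C.idx * -2 + 65]
8. n2.idx = 8  [C.live - 15]
9. n2.val = true  [C.live == 23]
10. n2.sig = "rwy"  [C.key ++ "y"]
11. n1.acc = 30  [30]
12. n1.idx = 18  [S₁.acc - 5]
13. n1.val = false  [S₁.idx > 8]
14. n1.sig = "vrwy"  ["v" ++ S₁.sig]
15. n6.wid = 27  [terminal]
16. n7.live = -3  [terminal]
17. n0.acc = 0  [0]
18. n0.idx = 27  [S₁.idx + 9]
19. n0.val = false  [f.wid > 27]
20. n0.sig = "zvrwy"  ["z" ++ S₁.sig]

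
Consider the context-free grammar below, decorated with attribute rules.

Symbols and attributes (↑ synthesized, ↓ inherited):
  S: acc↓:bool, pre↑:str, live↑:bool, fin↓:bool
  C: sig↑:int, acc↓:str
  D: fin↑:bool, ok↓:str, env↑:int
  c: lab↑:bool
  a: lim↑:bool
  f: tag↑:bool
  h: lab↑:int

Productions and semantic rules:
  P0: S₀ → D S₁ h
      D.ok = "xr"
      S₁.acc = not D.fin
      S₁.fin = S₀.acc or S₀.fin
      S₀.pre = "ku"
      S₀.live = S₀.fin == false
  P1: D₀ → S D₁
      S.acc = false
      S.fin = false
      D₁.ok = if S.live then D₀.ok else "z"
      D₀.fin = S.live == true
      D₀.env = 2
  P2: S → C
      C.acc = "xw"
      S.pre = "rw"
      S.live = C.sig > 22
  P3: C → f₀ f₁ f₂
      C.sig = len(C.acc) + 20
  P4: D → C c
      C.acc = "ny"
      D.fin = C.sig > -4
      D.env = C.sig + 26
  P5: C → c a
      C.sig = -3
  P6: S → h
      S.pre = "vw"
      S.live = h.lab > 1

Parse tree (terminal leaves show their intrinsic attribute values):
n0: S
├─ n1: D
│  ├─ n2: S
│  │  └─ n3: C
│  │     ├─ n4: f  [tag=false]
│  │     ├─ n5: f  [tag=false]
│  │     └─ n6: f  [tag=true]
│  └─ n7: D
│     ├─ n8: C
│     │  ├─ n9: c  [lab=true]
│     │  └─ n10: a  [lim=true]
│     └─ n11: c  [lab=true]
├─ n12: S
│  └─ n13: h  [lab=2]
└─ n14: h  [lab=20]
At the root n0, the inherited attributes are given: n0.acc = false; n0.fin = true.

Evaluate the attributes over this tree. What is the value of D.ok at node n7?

1. n0.acc = false  [given at root]
2. n0.fin = true  [given at root]
3. n1.ok = "xr"  ["xr"]
4. n2.acc = false  [false]
5. n2.fin = false  [false]
6. n3.acc = "xw"  ["xw"]
7. n4.tag = false  [terminal]
8. n5.tag = false  [terminal]
9. n6.tag = true  [terminal]
10. n3.sig = 22  [len(C.acc) + 20]
11. n2.pre = "rw"  ["rw"]
12. n2.live = false  [C.sig > 22]
13. n7.ok = "z"  [if S.live then D₀.ok else "z"]
14. n8.acc = "ny"  ["ny"]
15. n9.lab = true  [terminal]
16. n10.lim = true  [terminal]
17. n8.sig = -3  [-3]
18. n11.lab = true  [terminal]
19. n7.fin = true  [C.sig > -4]
20. n7.env = 23  [C.sig + 26]
21. n1.fin = false  [S.live == true]
22. n1.env = 2  [2]
23. n12.acc = true  [not D.fin]
24. n12.fin = true  [S₀.acc or S₀.fin]
25. n13.lab = 2  [terminal]
26. n12.pre = "vw"  ["vw"]
27. n12.live = true  [h.lab > 1]
28. n14.lab = 20  [terminal]
29. n0.pre = "ku"  ["ku"]
30. n0.live = false  [S₀.fin == false]

"z"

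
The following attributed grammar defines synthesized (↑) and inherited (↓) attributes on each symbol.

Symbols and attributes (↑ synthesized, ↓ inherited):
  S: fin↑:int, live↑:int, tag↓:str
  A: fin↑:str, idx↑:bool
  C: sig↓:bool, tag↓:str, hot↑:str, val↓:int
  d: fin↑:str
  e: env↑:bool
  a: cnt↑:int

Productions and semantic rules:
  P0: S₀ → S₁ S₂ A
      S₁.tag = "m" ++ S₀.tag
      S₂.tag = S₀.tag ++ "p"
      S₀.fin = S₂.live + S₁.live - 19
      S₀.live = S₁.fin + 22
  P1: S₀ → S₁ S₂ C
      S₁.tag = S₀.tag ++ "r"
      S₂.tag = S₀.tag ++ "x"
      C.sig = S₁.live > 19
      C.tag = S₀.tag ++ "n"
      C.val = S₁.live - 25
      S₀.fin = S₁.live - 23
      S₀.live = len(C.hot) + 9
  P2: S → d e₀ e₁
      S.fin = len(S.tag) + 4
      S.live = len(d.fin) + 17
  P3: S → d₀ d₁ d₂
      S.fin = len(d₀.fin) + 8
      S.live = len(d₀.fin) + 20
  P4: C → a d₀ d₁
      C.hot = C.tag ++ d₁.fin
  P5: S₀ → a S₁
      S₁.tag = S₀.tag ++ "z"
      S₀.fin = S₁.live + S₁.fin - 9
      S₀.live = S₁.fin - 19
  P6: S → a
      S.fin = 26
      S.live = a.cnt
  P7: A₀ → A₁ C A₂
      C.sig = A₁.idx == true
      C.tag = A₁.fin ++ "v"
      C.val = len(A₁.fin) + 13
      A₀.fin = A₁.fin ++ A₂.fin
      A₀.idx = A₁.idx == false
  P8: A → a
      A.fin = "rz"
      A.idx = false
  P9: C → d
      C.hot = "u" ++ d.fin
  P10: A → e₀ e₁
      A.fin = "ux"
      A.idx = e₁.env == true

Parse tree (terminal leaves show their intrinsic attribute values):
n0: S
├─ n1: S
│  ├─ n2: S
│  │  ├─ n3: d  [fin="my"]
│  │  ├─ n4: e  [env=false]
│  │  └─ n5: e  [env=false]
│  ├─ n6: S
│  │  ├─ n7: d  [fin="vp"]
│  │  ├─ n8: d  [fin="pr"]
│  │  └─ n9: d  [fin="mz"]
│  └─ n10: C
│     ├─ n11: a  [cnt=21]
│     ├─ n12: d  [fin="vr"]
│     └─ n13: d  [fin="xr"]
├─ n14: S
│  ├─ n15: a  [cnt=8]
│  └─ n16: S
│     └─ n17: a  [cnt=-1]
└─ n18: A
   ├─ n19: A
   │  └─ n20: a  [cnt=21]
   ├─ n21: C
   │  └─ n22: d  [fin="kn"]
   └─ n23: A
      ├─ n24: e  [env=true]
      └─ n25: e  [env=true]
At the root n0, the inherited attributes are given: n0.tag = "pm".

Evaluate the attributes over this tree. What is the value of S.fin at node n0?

3

1. n0.tag = "pm"  [given at root]
2. n1.tag = "mpm"  ["m" ++ S₀.tag]
3. n2.tag = "mpmr"  [S₀.tag ++ "r"]
4. n3.fin = "my"  [terminal]
5. n4.env = false  [terminal]
6. n5.env = false  [terminal]
7. n2.fin = 8  [len(S.tag) + 4]
8. n2.live = 19  [len(d.fin) + 17]
9. n6.tag = "mpmx"  [S₀.tag ++ "x"]
10. n7.fin = "vp"  [terminal]
11. n8.fin = "pr"  [terminal]
12. n9.fin = "mz"  [terminal]
13. n6.fin = 10  [len(d₀.fin) + 8]
14. n6.live = 22  [len(d₀.fin) + 20]
15. n10.sig = false  [S₁.live > 19]
16. n10.tag = "mpmn"  [S₀.tag ++ "n"]
17. n10.val = -6  [S₁.live - 25]
18. n11.cnt = 21  [terminal]
19. n12.fin = "vr"  [terminal]
20. n13.fin = "xr"  [terminal]
21. n10.hot = "mpmnxr"  [C.tag ++ d₁.fin]
22. n1.fin = -4  [S₁.live - 23]
23. n1.live = 15  [len(C.hot) + 9]
24. n14.tag = "pmp"  [S₀.tag ++ "p"]
25. n15.cnt = 8  [terminal]
26. n16.tag = "pmpz"  [S₀.tag ++ "z"]
27. n17.cnt = -1  [terminal]
28. n16.fin = 26  [26]
29. n16.live = -1  [a.cnt]
30. n14.fin = 16  [S₁.live + S₁.fin - 9]
31. n14.live = 7  [S₁.fin - 19]
32. n20.cnt = 21  [terminal]
33. n19.fin = "rz"  ["rz"]
34. n19.idx = false  [false]
35. n21.sig = false  [A₁.idx == true]
36. n21.tag = "rzv"  [A₁.fin ++ "v"]
37. n21.val = 15  [len(A₁.fin) + 13]
38. n22.fin = "kn"  [terminal]
39. n21.hot = "ukn"  ["u" ++ d.fin]
40. n24.env = true  [terminal]
41. n25.env = true  [terminal]
42. n23.fin = "ux"  ["ux"]
43. n23.idx = true  [e₁.env == true]
44. n18.fin = "rzux"  [A₁.fin ++ A₂.fin]
45. n18.idx = true  [A₁.idx == false]
46. n0.fin = 3  [S₂.live + S₁.live - 19]
47. n0.live = 18  [S₁.fin + 22]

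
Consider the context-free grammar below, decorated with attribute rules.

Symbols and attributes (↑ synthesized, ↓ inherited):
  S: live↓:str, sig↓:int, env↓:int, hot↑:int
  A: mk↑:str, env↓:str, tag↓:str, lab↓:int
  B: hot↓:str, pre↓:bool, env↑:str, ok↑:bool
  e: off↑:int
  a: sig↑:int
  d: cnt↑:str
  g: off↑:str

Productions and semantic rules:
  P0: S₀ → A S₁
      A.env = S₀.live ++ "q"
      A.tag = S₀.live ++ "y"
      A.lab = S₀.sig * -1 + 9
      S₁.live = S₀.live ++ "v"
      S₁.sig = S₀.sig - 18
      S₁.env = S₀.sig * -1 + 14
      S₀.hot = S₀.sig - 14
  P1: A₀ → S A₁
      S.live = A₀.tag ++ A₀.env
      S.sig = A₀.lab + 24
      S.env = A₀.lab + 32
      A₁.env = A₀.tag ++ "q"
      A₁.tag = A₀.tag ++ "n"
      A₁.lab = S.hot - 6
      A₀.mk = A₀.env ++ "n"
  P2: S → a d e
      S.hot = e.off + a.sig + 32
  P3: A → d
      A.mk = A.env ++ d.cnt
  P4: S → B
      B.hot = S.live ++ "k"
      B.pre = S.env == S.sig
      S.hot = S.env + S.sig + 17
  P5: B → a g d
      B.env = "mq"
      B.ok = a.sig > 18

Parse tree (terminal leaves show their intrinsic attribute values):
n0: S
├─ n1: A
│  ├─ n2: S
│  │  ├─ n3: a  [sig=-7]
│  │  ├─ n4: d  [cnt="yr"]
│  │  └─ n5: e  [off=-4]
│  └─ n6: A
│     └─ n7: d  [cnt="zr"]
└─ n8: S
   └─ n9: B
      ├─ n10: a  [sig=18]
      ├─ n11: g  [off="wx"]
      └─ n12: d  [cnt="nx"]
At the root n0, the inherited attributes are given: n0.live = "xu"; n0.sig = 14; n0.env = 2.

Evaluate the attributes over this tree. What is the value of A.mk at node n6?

"xuyqzr"

1. n0.live = "xu"  [given at root]
2. n0.sig = 14  [given at root]
3. n0.env = 2  [given at root]
4. n1.env = "xuq"  [S₀.live ++ "q"]
5. n1.tag = "xuy"  [S₀.live ++ "y"]
6. n1.lab = -5  [S₀.sig * -1 + 9]
7. n2.live = "xuyxuq"  [A₀.tag ++ A₀.env]
8. n2.sig = 19  [A₀.lab + 24]
9. n2.env = 27  [A₀.lab + 32]
10. n3.sig = -7  [terminal]
11. n4.cnt = "yr"  [terminal]
12. n5.off = -4  [terminal]
13. n2.hot = 21  [e.off + a.sig + 32]
14. n6.env = "xuyq"  [A₀.tag ++ "q"]
15. n6.tag = "xuyn"  [A₀.tag ++ "n"]
16. n6.lab = 15  [S.hot - 6]
17. n7.cnt = "zr"  [terminal]
18. n6.mk = "xuyqzr"  [A.env ++ d.cnt]
19. n1.mk = "xuqn"  [A₀.env ++ "n"]
20. n8.live = "xuv"  [S₀.live ++ "v"]
21. n8.sig = -4  [S₀.sig - 18]
22. n8.env = 0  [S₀.sig * -1 + 14]
23. n9.hot = "xuvk"  [S.live ++ "k"]
24. n9.pre = false  [S.env == S.sig]
25. n10.sig = 18  [terminal]
26. n11.off = "wx"  [terminal]
27. n12.cnt = "nx"  [terminal]
28. n9.env = "mq"  ["mq"]
29. n9.ok = false  [a.sig > 18]
30. n8.hot = 13  [S.env + S.sig + 17]
31. n0.hot = 0  [S₀.sig - 14]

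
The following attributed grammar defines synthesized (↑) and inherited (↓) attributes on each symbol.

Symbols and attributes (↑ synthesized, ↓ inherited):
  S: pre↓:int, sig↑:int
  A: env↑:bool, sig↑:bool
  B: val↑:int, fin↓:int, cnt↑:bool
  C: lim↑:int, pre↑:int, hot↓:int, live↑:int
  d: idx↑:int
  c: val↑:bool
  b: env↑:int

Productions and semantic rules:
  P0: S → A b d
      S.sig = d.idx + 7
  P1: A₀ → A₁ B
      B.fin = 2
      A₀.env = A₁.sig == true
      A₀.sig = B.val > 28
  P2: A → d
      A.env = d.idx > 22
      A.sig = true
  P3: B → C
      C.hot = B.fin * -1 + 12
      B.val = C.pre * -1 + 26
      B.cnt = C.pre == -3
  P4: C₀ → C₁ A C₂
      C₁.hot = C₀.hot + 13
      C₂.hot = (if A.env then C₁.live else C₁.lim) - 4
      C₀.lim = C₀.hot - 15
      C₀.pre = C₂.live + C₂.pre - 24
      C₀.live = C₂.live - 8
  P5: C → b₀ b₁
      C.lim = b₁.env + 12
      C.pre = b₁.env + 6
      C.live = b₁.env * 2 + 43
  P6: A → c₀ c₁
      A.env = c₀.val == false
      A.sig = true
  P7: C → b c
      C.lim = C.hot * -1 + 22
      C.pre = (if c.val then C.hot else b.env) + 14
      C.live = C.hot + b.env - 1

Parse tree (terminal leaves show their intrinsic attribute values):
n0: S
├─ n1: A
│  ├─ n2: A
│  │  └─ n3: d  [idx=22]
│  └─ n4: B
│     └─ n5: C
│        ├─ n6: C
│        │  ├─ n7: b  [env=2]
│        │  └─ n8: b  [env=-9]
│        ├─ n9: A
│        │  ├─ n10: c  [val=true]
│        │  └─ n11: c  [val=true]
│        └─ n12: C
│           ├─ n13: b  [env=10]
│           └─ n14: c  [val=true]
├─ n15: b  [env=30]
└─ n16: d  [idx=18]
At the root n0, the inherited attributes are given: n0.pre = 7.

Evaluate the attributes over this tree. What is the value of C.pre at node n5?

1. n0.pre = 7  [given at root]
2. n3.idx = 22  [terminal]
3. n2.env = false  [d.idx > 22]
4. n2.sig = true  [true]
5. n4.fin = 2  [2]
6. n5.hot = 10  [B.fin * -1 + 12]
7. n6.hot = 23  [C₀.hot + 13]
8. n7.env = 2  [terminal]
9. n8.env = -9  [terminal]
10. n6.lim = 3  [b₁.env + 12]
11. n6.pre = -3  [b₁.env + 6]
12. n6.live = 25  [b₁.env * 2 + 43]
13. n10.val = true  [terminal]
14. n11.val = true  [terminal]
15. n9.env = false  [c₀.val == false]
16. n9.sig = true  [true]
17. n12.hot = -1  [(if A.env then C₁.live else C₁.lim) - 4]
18. n13.env = 10  [terminal]
19. n14.val = true  [terminal]
20. n12.lim = 23  [C.hot * -1 + 22]
21. n12.pre = 13  [(if c.val then C.hot else b.env) + 14]
22. n12.live = 8  [C.hot + b.env - 1]
23. n5.lim = -5  [C₀.hot - 15]
24. n5.pre = -3  [C₂.live + C₂.pre - 24]
25. n5.live = 0  [C₂.live - 8]
26. n4.val = 29  [C.pre * -1 + 26]
27. n4.cnt = true  [C.pre == -3]
28. n1.env = true  [A₁.sig == true]
29. n1.sig = true  [B.val > 28]
30. n15.env = 30  [terminal]
31. n16.idx = 18  [terminal]
32. n0.sig = 25  [d.idx + 7]

-3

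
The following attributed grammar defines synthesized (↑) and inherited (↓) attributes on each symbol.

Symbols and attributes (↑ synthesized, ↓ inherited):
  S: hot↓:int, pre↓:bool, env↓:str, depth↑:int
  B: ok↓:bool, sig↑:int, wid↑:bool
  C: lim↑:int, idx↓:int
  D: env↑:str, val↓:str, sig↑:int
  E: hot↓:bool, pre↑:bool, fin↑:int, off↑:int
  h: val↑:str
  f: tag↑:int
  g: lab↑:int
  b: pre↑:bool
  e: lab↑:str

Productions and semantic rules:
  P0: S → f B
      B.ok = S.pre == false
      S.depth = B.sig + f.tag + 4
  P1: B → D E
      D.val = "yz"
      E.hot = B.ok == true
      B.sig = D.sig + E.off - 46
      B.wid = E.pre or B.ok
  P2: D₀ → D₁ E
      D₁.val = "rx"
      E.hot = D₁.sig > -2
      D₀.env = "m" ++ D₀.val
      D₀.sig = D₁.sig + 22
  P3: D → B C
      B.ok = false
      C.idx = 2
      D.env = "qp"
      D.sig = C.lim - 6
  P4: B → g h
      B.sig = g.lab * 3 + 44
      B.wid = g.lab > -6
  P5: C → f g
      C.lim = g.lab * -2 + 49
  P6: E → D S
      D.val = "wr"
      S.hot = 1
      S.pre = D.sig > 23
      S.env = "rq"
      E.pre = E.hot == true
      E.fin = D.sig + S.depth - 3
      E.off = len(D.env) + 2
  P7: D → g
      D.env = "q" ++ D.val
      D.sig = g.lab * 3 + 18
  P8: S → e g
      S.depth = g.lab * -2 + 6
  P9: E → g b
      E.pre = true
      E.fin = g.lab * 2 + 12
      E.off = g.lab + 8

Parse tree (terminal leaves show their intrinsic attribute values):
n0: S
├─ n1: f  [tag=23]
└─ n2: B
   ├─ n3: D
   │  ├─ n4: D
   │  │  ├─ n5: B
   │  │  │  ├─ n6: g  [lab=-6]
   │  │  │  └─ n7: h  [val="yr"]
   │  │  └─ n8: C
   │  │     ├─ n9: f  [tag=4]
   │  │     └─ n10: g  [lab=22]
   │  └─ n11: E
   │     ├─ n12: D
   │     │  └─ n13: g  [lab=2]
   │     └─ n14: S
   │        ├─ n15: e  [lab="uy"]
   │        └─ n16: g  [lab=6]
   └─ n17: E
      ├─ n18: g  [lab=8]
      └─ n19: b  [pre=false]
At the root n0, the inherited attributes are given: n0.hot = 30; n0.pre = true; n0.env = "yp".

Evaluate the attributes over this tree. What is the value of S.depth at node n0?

18

1. n0.hot = 30  [given at root]
2. n0.pre = true  [given at root]
3. n0.env = "yp"  [given at root]
4. n1.tag = 23  [terminal]
5. n2.ok = false  [S.pre == false]
6. n3.val = "yz"  ["yz"]
7. n4.val = "rx"  ["rx"]
8. n5.ok = false  [false]
9. n6.lab = -6  [terminal]
10. n7.val = "yr"  [terminal]
11. n5.sig = 26  [g.lab * 3 + 44]
12. n5.wid = false  [g.lab > -6]
13. n8.idx = 2  [2]
14. n9.tag = 4  [terminal]
15. n10.lab = 22  [terminal]
16. n8.lim = 5  [g.lab * -2 + 49]
17. n4.env = "qp"  ["qp"]
18. n4.sig = -1  [C.lim - 6]
19. n11.hot = true  [D₁.sig > -2]
20. n12.val = "wr"  ["wr"]
21. n13.lab = 2  [terminal]
22. n12.env = "qwr"  ["q" ++ D.val]
23. n12.sig = 24  [g.lab * 3 + 18]
24. n14.hot = 1  [1]
25. n14.pre = true  [D.sig > 23]
26. n14.env = "rq"  ["rq"]
27. n15.lab = "uy"  [terminal]
28. n16.lab = 6  [terminal]
29. n14.depth = -6  [g.lab * -2 + 6]
30. n11.pre = true  [E.hot == true]
31. n11.fin = 15  [D.sig + S.depth - 3]
32. n11.off = 5  [len(D.env) + 2]
33. n3.env = "myz"  ["m" ++ D₀.val]
34. n3.sig = 21  [D₁.sig + 22]
35. n17.hot = false  [B.ok == true]
36. n18.lab = 8  [terminal]
37. n19.pre = false  [terminal]
38. n17.pre = true  [true]
39. n17.fin = 28  [g.lab * 2 + 12]
40. n17.off = 16  [g.lab + 8]
41. n2.sig = -9  [D.sig + E.off - 46]
42. n2.wid = true  [E.pre or B.ok]
43. n0.depth = 18  [B.sig + f.tag + 4]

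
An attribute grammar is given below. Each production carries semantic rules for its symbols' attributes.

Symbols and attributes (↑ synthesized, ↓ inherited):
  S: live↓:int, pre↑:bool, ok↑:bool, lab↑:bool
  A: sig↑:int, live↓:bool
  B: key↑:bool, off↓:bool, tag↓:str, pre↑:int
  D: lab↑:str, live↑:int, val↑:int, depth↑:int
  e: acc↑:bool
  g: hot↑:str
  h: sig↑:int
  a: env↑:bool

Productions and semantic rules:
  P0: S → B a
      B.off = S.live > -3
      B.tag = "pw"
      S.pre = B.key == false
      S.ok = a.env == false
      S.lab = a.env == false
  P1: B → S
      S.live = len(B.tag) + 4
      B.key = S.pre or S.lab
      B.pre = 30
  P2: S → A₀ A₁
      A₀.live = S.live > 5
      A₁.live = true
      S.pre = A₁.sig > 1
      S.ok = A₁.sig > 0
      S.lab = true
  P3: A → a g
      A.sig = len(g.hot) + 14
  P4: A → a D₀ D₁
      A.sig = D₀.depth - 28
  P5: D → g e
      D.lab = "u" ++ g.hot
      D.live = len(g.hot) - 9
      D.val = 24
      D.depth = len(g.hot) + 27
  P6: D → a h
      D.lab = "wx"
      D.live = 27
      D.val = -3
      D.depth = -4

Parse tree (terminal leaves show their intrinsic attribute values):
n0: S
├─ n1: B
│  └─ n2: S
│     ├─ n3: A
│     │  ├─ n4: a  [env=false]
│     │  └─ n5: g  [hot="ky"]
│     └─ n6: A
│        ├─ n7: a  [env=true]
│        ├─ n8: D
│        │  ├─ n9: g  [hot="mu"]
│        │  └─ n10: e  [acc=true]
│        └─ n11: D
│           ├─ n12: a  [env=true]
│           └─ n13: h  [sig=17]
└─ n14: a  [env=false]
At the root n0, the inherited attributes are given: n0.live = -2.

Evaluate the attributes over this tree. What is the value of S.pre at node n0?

1. n0.live = -2  [given at root]
2. n1.off = true  [S.live > -3]
3. n1.tag = "pw"  ["pw"]
4. n2.live = 6  [len(B.tag) + 4]
5. n3.live = true  [S.live > 5]
6. n4.env = false  [terminal]
7. n5.hot = "ky"  [terminal]
8. n3.sig = 16  [len(g.hot) + 14]
9. n6.live = true  [true]
10. n7.env = true  [terminal]
11. n9.hot = "mu"  [terminal]
12. n10.acc = true  [terminal]
13. n8.lab = "umu"  ["u" ++ g.hot]
14. n8.live = -7  [len(g.hot) - 9]
15. n8.val = 24  [24]
16. n8.depth = 29  [len(g.hot) + 27]
17. n12.env = true  [terminal]
18. n13.sig = 17  [terminal]
19. n11.lab = "wx"  ["wx"]
20. n11.live = 27  [27]
21. n11.val = -3  [-3]
22. n11.depth = -4  [-4]
23. n6.sig = 1  [D₀.depth - 28]
24. n2.pre = false  [A₁.sig > 1]
25. n2.ok = true  [A₁.sig > 0]
26. n2.lab = true  [true]
27. n1.key = true  [S.pre or S.lab]
28. n1.pre = 30  [30]
29. n14.env = false  [terminal]
30. n0.pre = false  [B.key == false]
31. n0.ok = true  [a.env == false]
32. n0.lab = true  [a.env == false]

false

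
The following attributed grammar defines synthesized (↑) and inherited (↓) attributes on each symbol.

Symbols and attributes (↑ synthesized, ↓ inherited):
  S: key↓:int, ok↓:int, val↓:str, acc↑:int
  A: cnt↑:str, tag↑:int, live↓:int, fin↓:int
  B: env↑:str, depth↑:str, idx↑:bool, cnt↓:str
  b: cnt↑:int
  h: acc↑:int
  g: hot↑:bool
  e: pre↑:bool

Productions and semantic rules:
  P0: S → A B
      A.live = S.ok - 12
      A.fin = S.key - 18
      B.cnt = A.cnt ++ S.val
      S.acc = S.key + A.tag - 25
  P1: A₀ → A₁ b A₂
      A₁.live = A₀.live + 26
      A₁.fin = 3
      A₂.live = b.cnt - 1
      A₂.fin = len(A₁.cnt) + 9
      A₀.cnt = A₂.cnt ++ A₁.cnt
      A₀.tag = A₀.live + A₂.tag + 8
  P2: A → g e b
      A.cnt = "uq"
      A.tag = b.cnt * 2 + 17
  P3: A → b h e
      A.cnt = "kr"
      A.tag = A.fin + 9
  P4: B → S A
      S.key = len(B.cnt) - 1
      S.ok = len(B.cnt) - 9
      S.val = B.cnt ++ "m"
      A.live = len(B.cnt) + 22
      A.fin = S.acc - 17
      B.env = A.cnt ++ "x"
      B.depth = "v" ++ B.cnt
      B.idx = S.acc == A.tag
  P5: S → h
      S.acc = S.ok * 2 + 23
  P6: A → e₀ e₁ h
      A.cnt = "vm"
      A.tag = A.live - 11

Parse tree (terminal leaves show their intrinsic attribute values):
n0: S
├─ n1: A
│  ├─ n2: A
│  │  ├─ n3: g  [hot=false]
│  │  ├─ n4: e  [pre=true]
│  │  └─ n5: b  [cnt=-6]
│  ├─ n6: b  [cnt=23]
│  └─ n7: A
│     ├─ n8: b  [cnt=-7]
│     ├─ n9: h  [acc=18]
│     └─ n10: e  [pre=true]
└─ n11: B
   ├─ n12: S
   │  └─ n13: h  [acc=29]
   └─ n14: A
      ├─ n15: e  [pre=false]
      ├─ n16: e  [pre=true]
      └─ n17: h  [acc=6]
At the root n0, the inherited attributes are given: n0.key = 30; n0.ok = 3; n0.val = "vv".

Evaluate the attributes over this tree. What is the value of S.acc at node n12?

17

1. n0.key = 30  [given at root]
2. n0.ok = 3  [given at root]
3. n0.val = "vv"  [given at root]
4. n1.live = -9  [S.ok - 12]
5. n1.fin = 12  [S.key - 18]
6. n2.live = 17  [A₀.live + 26]
7. n2.fin = 3  [3]
8. n3.hot = false  [terminal]
9. n4.pre = true  [terminal]
10. n5.cnt = -6  [terminal]
11. n2.cnt = "uq"  ["uq"]
12. n2.tag = 5  [b.cnt * 2 + 17]
13. n6.cnt = 23  [terminal]
14. n7.live = 22  [b.cnt - 1]
15. n7.fin = 11  [len(A₁.cnt) + 9]
16. n8.cnt = -7  [terminal]
17. n9.acc = 18  [terminal]
18. n10.pre = true  [terminal]
19. n7.cnt = "kr"  ["kr"]
20. n7.tag = 20  [A.fin + 9]
21. n1.cnt = "kruq"  [A₂.cnt ++ A₁.cnt]
22. n1.tag = 19  [A₀.live + A₂.tag + 8]
23. n11.cnt = "kruqvv"  [A.cnt ++ S.val]
24. n12.key = 5  [len(B.cnt) - 1]
25. n12.ok = -3  [len(B.cnt) - 9]
26. n12.val = "kruqvvm"  [B.cnt ++ "m"]
27. n13.acc = 29  [terminal]
28. n12.acc = 17  [S.ok * 2 + 23]
29. n14.live = 28  [len(B.cnt) + 22]
30. n14.fin = 0  [S.acc - 17]
31. n15.pre = false  [terminal]
32. n16.pre = true  [terminal]
33. n17.acc = 6  [terminal]
34. n14.cnt = "vm"  ["vm"]
35. n14.tag = 17  [A.live - 11]
36. n11.env = "vmx"  [A.cnt ++ "x"]
37. n11.depth = "vkruqvv"  ["v" ++ B.cnt]
38. n11.idx = true  [S.acc == A.tag]
39. n0.acc = 24  [S.key + A.tag - 25]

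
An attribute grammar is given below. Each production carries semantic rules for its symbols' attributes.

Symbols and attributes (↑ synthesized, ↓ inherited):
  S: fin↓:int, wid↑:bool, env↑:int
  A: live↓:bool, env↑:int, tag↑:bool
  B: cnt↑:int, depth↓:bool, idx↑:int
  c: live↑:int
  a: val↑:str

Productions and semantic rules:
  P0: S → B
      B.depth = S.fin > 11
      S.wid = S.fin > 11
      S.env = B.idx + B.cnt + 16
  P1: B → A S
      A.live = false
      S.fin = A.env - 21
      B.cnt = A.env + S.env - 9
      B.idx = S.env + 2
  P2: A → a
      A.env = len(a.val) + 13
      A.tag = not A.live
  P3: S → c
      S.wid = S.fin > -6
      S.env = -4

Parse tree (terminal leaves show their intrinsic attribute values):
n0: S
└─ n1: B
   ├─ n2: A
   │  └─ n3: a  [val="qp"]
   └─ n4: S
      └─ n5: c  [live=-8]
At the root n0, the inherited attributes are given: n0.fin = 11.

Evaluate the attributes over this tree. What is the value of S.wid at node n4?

false

1. n0.fin = 11  [given at root]
2. n1.depth = false  [S.fin > 11]
3. n2.live = false  [false]
4. n3.val = "qp"  [terminal]
5. n2.env = 15  [len(a.val) + 13]
6. n2.tag = true  [not A.live]
7. n4.fin = -6  [A.env - 21]
8. n5.live = -8  [terminal]
9. n4.wid = false  [S.fin > -6]
10. n4.env = -4  [-4]
11. n1.cnt = 2  [A.env + S.env - 9]
12. n1.idx = -2  [S.env + 2]
13. n0.wid = false  [S.fin > 11]
14. n0.env = 16  [B.idx + B.cnt + 16]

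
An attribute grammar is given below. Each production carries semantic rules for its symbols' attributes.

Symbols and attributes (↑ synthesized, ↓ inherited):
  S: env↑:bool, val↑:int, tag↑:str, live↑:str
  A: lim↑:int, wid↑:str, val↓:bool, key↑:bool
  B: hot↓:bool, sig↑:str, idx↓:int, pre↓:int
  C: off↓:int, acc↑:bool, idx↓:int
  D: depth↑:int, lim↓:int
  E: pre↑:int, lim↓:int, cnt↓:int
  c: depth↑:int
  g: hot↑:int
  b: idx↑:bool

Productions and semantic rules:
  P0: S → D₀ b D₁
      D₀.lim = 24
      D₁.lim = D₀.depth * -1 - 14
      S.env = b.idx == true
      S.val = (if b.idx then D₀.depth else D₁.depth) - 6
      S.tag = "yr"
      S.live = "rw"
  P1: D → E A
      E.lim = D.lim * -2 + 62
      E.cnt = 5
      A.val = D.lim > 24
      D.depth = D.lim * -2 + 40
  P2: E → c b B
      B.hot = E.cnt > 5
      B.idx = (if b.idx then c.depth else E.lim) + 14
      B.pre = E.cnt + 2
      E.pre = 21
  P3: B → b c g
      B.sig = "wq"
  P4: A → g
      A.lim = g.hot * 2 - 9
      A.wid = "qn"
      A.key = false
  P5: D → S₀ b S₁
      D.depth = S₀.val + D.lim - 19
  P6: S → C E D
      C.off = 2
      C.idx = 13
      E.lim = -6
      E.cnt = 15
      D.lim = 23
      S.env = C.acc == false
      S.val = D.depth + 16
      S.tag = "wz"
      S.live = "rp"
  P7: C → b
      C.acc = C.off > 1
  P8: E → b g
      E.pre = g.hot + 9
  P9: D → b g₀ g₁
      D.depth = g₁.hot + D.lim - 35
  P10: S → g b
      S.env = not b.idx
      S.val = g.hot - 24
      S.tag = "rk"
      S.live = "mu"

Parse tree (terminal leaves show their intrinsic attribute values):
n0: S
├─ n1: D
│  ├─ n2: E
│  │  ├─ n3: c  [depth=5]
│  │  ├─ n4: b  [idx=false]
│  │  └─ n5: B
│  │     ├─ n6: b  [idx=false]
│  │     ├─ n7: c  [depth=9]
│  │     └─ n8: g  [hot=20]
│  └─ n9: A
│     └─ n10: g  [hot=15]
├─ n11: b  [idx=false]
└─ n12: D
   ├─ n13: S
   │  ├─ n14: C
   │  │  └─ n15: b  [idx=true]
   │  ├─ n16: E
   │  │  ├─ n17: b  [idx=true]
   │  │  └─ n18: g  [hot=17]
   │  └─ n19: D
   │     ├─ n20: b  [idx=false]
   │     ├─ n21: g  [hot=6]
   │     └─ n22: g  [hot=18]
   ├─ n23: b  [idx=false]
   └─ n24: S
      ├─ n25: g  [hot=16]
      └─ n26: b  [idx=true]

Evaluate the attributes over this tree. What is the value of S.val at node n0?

1. n1.lim = 24  [24]
2. n2.lim = 14  [D.lim * -2 + 62]
3. n2.cnt = 5  [5]
4. n3.depth = 5  [terminal]
5. n4.idx = false  [terminal]
6. n5.hot = false  [E.cnt > 5]
7. n5.idx = 28  [(if b.idx then c.depth else E.lim) + 14]
8. n5.pre = 7  [E.cnt + 2]
9. n6.idx = false  [terminal]
10. n7.depth = 9  [terminal]
11. n8.hot = 20  [terminal]
12. n5.sig = "wq"  ["wq"]
13. n2.pre = 21  [21]
14. n9.val = false  [D.lim > 24]
15. n10.hot = 15  [terminal]
16. n9.lim = 21  [g.hot * 2 - 9]
17. n9.wid = "qn"  ["qn"]
18. n9.key = false  [false]
19. n1.depth = -8  [D.lim * -2 + 40]
20. n11.idx = false  [terminal]
21. n12.lim = -6  [D₀.depth * -1 - 14]
22. n14.off = 2  [2]
23. n14.idx = 13  [13]
24. n15.idx = true  [terminal]
25. n14.acc = true  [C.off > 1]
26. n16.lim = -6  [-6]
27. n16.cnt = 15  [15]
28. n17.idx = true  [terminal]
29. n18.hot = 17  [terminal]
30. n16.pre = 26  [g.hot + 9]
31. n19.lim = 23  [23]
32. n20.idx = false  [terminal]
33. n21.hot = 6  [terminal]
34. n22.hot = 18  [terminal]
35. n19.depth = 6  [g₁.hot + D.lim - 35]
36. n13.env = false  [C.acc == false]
37. n13.val = 22  [D.depth + 16]
38. n13.tag = "wz"  ["wz"]
39. n13.live = "rp"  ["rp"]
40. n23.idx = false  [terminal]
41. n25.hot = 16  [terminal]
42. n26.idx = true  [terminal]
43. n24.env = false  [not b.idx]
44. n24.val = -8  [g.hot - 24]
45. n24.tag = "rk"  ["rk"]
46. n24.live = "mu"  ["mu"]
47. n12.depth = -3  [S₀.val + D.lim - 19]
48. n0.env = false  [b.idx == true]
49. n0.val = -9  [(if b.idx then D₀.depth else D₁.depth) - 6]
50. n0.tag = "yr"  ["yr"]
51. n0.live = "rw"  ["rw"]

-9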